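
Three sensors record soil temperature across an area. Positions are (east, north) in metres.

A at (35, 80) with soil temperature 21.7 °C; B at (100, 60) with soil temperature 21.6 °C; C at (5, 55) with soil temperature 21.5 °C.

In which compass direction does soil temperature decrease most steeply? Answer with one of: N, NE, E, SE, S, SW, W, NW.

With T = a·x + b·y + c and A as origin, the differences give:
  65·a + (-20)·b = -0.1
  (-30)·a + (-25)·b = -0.2
Eliminate b (×(-25) and ×(-20), subtract): -2225·a = -1.50 → a = ∂T/∂x = +0.0006742
Back-substitute: b = ∂T/∂y = +0.007191.
Steepest decrease is along −∇f = (-0.0006742 E, -0.007191 N) → south.

S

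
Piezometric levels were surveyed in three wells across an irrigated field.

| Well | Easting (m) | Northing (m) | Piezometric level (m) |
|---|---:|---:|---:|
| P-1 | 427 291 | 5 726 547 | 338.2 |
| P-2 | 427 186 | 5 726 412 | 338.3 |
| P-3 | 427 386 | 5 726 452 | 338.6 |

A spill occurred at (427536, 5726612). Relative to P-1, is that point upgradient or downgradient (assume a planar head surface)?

Taking P-1 as reference: P-2−P-1 = (-105, -135, +0.1); P-3−P-1 = (95, -95, +0.4).
Solve a·Δx + b·Δy = Δh: det = (-105)·(-95) − 95·(-135) = 22800.
∂h/∂x = [(+0.1)·(-95) − (+0.4)·(-135)] / 22800 = +0.001952
∂h/∂y = [(-105)·(+0.4) − 95·(+0.1)] / 22800 = -0.002259
Head at (427536, 5726612) = 338.2 + (+0.001952)·(245) + (-0.002259)·(65) = 338.53 m.
That is higher than the 338.2 m at P-1, so the point is upgradient.

upgradient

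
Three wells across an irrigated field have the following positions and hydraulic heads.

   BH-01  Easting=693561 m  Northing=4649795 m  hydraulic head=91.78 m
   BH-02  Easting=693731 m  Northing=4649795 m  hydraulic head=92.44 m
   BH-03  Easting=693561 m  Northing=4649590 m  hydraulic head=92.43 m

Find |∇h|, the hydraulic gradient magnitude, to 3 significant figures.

∂h/∂x = (92.44 − 91.78) / (693731 − 693561) = +0.003882
∂h/∂y = (92.43 − 91.78) / (4649590 − 4649795) = -0.003171
|∇h| = √(0.003882² + -0.003171²) = 0.005013

0.00501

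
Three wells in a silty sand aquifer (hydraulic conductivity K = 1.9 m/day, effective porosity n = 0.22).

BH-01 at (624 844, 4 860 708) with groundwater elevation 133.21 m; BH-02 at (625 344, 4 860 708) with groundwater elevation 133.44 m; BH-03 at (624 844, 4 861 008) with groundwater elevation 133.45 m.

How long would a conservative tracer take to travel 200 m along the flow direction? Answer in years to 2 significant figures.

69 years

∂h/∂x = (133.44 − 133.21) / (625344 − 624844) = +0.0004600
∂h/∂y = (133.45 − 133.21) / (4861008 − 4860708) = +0.0008000
|∇h| = √(0.0004600² + 0.0008000²) = 0.0009228
Seepage velocity v = K·i/n = 1.9 × 0.0009228 / 0.22 = 0.00797 m/day.
t = 200 / 0.00797 = 2.509e+04 days = 68.7 years.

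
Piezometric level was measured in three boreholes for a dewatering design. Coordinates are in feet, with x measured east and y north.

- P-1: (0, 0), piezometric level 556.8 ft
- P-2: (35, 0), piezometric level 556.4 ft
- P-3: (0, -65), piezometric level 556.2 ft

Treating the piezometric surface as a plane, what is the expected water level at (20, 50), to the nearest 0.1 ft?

∂h/∂x = (556.4 − 556.8) / (35 − 0) = -0.01143
∂h/∂y = (556.2 − 556.8) / (-65 − 0) = +0.009231
h(20, 50) = 556.8 + (-0.01143)·(20) + (+0.009231)·(50) = 556.8 -0.229 +0.462 = 557.033 ft.

557.0 ft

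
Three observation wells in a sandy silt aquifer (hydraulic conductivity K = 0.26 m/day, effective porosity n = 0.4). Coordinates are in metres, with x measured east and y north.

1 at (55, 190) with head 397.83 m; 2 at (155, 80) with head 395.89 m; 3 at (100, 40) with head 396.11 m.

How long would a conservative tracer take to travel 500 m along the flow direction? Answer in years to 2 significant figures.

Differences from 1: to 2 (Δx, Δy, Δh) = (100, -110, -1.94); to 3 = (45, -150, -1.72).
Determinant of the coordinate differences = 100·(-150) − 45·(-110) = -10050.
∂h/∂x = [(-1.94)·(-150) − (-1.72)·(-110)] / -10050 = -0.01013
∂h/∂y = [100·(-1.72) − 45·(-1.94)] / -10050 = +0.008428
|∇h| = √(-0.01013² + 0.008428²) = 0.01318
Seepage velocity v = K·i/n = 0.26 × 0.01318 / 0.4 = 0.008567 m/day.
t = 500 / 0.008567 = 5.836e+04 days = 160 years.

160 years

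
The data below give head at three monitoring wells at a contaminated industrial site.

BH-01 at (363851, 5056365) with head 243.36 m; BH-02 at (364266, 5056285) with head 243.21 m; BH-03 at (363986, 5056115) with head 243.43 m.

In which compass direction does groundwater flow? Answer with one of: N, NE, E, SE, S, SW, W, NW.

Differences from BH-01: to BH-02 (Δx, Δy, Δh) = (415, -80, -0.15); to BH-03 = (135, -250, +0.07).
Solve a·Δx + b·Δy = Δh: det = 415·(-250) − 135·(-80) = -92950.
∂h/∂x = [(-0.15)·(-250) − (+0.07)·(-80)] / -92950 = -0.0004637
∂h/∂y = [415·(+0.07) − 135·(-0.15)] / -92950 = -0.0005304
Flow = −∇h = (+0.0004637 east, +0.0005304 north), which points northeast.

NE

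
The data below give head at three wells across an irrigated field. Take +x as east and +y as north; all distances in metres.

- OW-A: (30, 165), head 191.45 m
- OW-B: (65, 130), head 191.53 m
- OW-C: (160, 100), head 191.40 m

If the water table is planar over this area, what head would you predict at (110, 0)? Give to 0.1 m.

Taking OW-A as reference: OW-B−OW-A = (35, -35, +0.08); OW-C−OW-A = (130, -65, -0.05).
Determinant of the coordinate differences = 35·(-65) − 130·(-35) = 2275.
∂h/∂x = [(+0.08)·(-65) − (-0.05)·(-35)] / 2275 = -0.003055
∂h/∂y = [35·(-0.05) − 130·(+0.08)] / 2275 = -0.005341
h(110, 0) = 191.45 + (-0.003055)·(80) + (-0.005341)·(-165) = 191.45 -0.244 +0.881 = 192.087 m.

192.1 m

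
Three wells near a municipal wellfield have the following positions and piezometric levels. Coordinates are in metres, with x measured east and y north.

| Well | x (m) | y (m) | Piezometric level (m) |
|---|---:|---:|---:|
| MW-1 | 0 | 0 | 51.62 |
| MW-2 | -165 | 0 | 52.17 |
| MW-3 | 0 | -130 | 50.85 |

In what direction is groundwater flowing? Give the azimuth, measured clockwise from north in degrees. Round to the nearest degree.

151°

∂h/∂x = (52.17 − 51.62) / (-165 − 0) = -0.003333
∂h/∂y = (50.85 − 51.62) / (-130 − 0) = +0.005923
Flow direction (−∇h) has components (+0.003333 E, -0.005923 N).
Azimuth = atan2(E, N) = atan2(+0.003333, -0.005923) = 150.6° ≈ 151°.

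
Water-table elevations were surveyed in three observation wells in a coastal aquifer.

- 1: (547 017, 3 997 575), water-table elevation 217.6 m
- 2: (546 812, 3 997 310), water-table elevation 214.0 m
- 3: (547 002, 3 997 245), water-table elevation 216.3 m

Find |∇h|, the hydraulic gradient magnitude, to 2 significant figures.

0.014

Taking 1 as reference: 2−1 = (-205, -265, -3.6); 3−1 = (-15, -330, -1.3).
Solve a·Δx + b·Δy = Δh: det = (-205)·(-330) − (-15)·(-265) = 63675.
∂h/∂x = [(-3.6)·(-330) − (-1.3)·(-265)] / 63675 = +0.01325
∂h/∂y = [(-205)·(-1.3) − (-15)·(-3.6)] / 63675 = +0.003337
|∇h| = √(0.01325² + 0.003337²) = 0.01366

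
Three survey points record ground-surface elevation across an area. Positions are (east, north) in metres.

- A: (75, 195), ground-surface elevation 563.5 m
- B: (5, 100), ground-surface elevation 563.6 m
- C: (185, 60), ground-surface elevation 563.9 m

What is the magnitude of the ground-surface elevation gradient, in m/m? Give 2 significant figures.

0.0023 m/m

Taking A as reference: B−A = (-70, -95, +0.1); C−A = (110, -135, +0.4).
Solve a·Δx + b·Δy = Δz: det = (-70)·(-135) − 110·(-95) = 19900.
∂z/∂x = [(+0.1)·(-135) − (+0.4)·(-95)] / 19900 = +0.001231
∂z/∂y = [(-70)·(+0.4) − 110·(+0.1)] / 19900 = -0.001960
|∇f| = √(0.001231² + -0.001960²) = 0.002315 m/m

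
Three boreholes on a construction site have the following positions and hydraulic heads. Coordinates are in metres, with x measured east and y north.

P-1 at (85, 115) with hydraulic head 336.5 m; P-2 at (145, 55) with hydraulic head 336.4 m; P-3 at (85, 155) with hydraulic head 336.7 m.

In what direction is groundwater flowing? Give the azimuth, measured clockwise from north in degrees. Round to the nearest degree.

With h = a·x + b·y + c and P-1 as origin, the differences give:
  60·a + (-60)·b = -0.1
  0·a + 40·b = +0.2
Eliminate b (×40 and ×(-60), subtract): 2400·a = 8.00 → a = ∂h/∂x = +0.003333
Back-substitute: b = ∂h/∂y = +0.005000.
Flow direction (−∇h) has components (-0.003333 E, -0.005000 N).
Azimuth = atan2(E, N) = atan2(-0.003333, -0.005000) = 213.7° ≈ 214°.

214°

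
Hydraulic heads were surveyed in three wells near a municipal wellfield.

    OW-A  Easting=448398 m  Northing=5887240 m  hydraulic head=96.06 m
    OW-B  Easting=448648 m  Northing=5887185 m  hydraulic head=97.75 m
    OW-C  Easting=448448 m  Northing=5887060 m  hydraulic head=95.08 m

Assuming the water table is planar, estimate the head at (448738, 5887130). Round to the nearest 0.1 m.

98.1 m

Differences from OW-A: to OW-B (Δx, Δy, Δh) = (250, -55, +1.69); to OW-C = (50, -180, -0.98).
Solve a·Δx + b·Δy = Δh: det = 250·(-180) − 50·(-55) = -42250.
∂h/∂x = [(+1.69)·(-180) − (-0.98)·(-55)] / -42250 = +0.008476
∂h/∂y = [250·(-0.98) − 50·(+1.69)] / -42250 = +0.007799
h(448738, 5887130) = 96.06 + (+0.008476)·(340) + (+0.007799)·(-110) = 96.06 +2.882 -0.858 = 98.084 m.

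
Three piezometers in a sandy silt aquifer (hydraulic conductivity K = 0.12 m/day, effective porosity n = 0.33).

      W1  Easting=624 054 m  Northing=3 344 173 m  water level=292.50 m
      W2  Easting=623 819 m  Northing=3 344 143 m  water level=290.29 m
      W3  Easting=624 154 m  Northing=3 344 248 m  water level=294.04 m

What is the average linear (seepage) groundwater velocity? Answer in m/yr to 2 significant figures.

1.7 m/yr

Taking W1 as reference: W2−W1 = (-235, -30, -2.21); W3−W1 = (100, 75, +1.54).
Solve a·Δx + b·Δy = Δh: det = (-235)·75 − 100·(-30) = -14625.
∂h/∂x = [(-2.21)·75 − (+1.54)·(-30)] / -14625 = +0.008174
∂h/∂y = [(-235)·(+1.54) − 100·(-2.21)] / -14625 = +0.009634
|∇h| = √(0.008174² + 0.009634²) = 0.01263
Seepage velocity v = K·i/n = 0.12 × 0.01263 / 0.33 = 0.004593 m/day = 1.678 m/yr.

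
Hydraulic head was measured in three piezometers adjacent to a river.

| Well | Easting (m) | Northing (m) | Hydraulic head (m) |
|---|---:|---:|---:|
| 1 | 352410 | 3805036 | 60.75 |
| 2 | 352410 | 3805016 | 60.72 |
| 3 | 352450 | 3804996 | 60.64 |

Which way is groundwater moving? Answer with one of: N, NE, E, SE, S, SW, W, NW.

With h = a·x + b·y + c and 1 as origin, the differences give:
  0·a + (-20)·b = -0.03
  40·a + (-40)·b = -0.11
Eliminate b (×(-40) and ×(-20), subtract): 800·a = -1.000 → a = ∂h/∂x = -0.001250
Back-substitute: b = ∂h/∂y = +0.001500.
Flow = −∇h = (+0.001250 east, -0.001500 north), which points southeast.

SE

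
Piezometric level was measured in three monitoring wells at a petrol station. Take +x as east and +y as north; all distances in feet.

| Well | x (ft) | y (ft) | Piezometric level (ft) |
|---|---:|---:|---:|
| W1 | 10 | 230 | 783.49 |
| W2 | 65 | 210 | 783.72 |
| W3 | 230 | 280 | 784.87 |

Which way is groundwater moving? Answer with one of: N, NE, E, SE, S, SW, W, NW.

With h = a·x + b·y + c and W1 as origin, the differences give:
  55·a + (-20)·b = +0.23
  220·a + 50·b = +1.38
Eliminate b (×50 and ×(-20), subtract): 7150·a = 39.100 → a = ∂h/∂x = +0.005469
Back-substitute: b = ∂h/∂y = +0.003538.
Flow = −∇h = (-0.005469 east, -0.003538 north), which points southwest.

SW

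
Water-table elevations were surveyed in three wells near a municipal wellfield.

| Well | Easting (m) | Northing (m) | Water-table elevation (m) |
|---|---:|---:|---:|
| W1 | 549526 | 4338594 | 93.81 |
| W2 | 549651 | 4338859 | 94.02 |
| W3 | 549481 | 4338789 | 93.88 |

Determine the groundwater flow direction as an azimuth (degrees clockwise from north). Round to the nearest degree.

231°

With h = a·x + b·y + c and W1 as origin, the differences give:
  125·a + 265·b = +0.21
  (-45)·a + 195·b = +0.07
Eliminate b (×195 and ×265, subtract): 36300·a = 22.400 → a = ∂h/∂x = +0.0006171
Back-substitute: b = ∂h/∂y = +0.0005014.
Flow direction (−∇h) has components (-0.0006171 E, -0.0005014 N).
Azimuth = atan2(E, N) = atan2(-0.0006171, -0.0005014) = 230.9° ≈ 231°.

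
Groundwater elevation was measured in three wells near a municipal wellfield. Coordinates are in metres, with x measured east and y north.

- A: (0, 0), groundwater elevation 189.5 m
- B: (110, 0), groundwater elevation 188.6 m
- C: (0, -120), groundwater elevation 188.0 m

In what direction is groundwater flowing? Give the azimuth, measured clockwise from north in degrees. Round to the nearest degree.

147°

∂h/∂x = (188.6 − 189.5) / (110 − 0) = -0.008182
∂h/∂y = (188.0 − 189.5) / (-120 − 0) = +0.01250
Flow direction (−∇h) has components (+0.008182 E, -0.01250 N).
Azimuth = atan2(E, N) = atan2(+0.008182, -0.01250) = 146.8° ≈ 147°.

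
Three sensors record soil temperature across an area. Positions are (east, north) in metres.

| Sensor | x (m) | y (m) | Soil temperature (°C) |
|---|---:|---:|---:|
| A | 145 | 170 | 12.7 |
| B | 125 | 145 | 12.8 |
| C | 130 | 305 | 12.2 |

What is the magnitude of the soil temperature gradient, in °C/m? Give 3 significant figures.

0.00375 °C/m

Taking A as reference: B−A = (-20, -25, +0.1); C−A = (-15, 135, -0.5).
Determinant of the coordinate differences = (-20)·135 − (-15)·(-25) = -3075.
∂T/∂x = [(+0.1)·135 − (-0.5)·(-25)] / -3075 = -0.0003252
∂T/∂y = [(-20)·(-0.5) − (-15)·(+0.1)] / -3075 = -0.003740
|∇f| = √(-0.0003252² + -0.003740²) = 0.003754 °C/m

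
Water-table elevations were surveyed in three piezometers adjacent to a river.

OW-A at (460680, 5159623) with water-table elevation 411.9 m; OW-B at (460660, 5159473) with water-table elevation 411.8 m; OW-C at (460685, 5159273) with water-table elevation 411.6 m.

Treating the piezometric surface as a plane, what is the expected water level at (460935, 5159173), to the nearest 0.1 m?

411.2 m

Taking OW-A as reference: OW-B−OW-A = (-20, -150, -0.1); OW-C−OW-A = (5, -350, -0.3).
Determinant of the coordinate differences = (-20)·(-350) − 5·(-150) = 7750.
∂h/∂x = [(-0.1)·(-350) − (-0.3)·(-150)] / 7750 = -0.001290
∂h/∂y = [(-20)·(-0.3) − 5·(-0.1)] / 7750 = +0.0008387
h(460935, 5159173) = 411.9 + (-0.001290)·(255) + (+0.0008387)·(-450) = 411.9 -0.329 -0.377 = 411.194 m.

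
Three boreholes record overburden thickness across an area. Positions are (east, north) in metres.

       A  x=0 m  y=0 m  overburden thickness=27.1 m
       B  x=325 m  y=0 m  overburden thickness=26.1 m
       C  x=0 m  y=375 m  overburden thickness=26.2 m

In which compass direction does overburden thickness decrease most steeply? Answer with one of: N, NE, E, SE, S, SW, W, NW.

∂d/∂x = (26.1 − 27.1) / (325 − 0) = -0.003077
∂d/∂y = (26.2 − 27.1) / (375 − 0) = -0.002400
Steepest decrease is along −∇f = (+0.003077 E, +0.002400 N) → northeast.

NE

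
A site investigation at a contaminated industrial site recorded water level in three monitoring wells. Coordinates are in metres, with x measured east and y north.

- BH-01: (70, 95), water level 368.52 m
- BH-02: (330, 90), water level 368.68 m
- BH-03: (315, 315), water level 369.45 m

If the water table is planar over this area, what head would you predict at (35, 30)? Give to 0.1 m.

With h = a·x + b·y + c and BH-01 as origin, the differences give:
  260·a + (-5)·b = +0.16
  245·a + 220·b = +0.93
Eliminate b (×220 and ×(-5), subtract): 58425·a = 39.850 → a = ∂h/∂x = +0.0006821
Back-substitute: b = ∂h/∂y = +0.003468.
h(35, 30) = 368.52 + (+0.0006821)·(-35) + (+0.003468)·(-65) = 368.52 -0.024 -0.225 = 368.271 m.

368.3 m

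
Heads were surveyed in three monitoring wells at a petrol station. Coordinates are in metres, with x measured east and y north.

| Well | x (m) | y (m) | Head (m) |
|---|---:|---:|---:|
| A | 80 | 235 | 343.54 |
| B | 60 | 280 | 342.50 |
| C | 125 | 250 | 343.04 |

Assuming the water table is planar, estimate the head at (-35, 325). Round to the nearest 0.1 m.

341.7 m

Taking A as reference: B−A = (-20, 45, -1.04); C−A = (45, 15, -0.50).
Determinant of the coordinate differences = (-20)·15 − 45·45 = -2325.
∂h/∂x = [(-1.04)·15 − (-0.50)·45] / -2325 = -0.002968
∂h/∂y = [(-20)·(-0.50) − 45·(-1.04)] / -2325 = -0.02443
h(-35, 325) = 343.54 + (-0.002968)·(-115) + (-0.02443)·(90) = 343.54 +0.341 -2.199 = 341.683 m.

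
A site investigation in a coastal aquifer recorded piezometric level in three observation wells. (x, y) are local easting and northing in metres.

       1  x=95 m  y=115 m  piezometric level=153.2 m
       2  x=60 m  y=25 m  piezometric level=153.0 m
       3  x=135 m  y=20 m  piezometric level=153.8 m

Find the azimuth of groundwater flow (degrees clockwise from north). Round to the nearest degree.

280°

Differences from 1: to 2 (Δx, Δy, Δh) = (-35, -90, -0.2); to 3 = (40, -95, +0.6).
Determinant of the coordinate differences = (-35)·(-95) − 40·(-90) = 6925.
∂h/∂x = [(-0.2)·(-95) − (+0.6)·(-90)] / 6925 = +0.01054
∂h/∂y = [(-35)·(+0.6) − 40·(-0.2)] / 6925 = -0.001877
Flow direction (−∇h) has components (-0.01054 E, +0.001877 N).
Azimuth = atan2(E, N) = atan2(-0.01054, +0.001877) = 280.1° ≈ 280°.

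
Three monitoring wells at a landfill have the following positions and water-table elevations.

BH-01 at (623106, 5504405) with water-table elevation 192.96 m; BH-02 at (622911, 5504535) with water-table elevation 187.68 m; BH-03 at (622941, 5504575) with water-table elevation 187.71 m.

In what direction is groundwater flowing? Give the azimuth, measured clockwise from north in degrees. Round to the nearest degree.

Differences from BH-01: to BH-02 (Δx, Δy, Δh) = (-195, 130, -5.28); to BH-03 = (-165, 170, -5.25).
Solve a·Δx + b·Δy = Δh: det = (-195)·170 − (-165)·130 = -11700.
∂h/∂x = [(-5.28)·170 − (-5.25)·130] / -11700 = +0.01838
∂h/∂y = [(-195)·(-5.25) − (-165)·(-5.28)] / -11700 = -0.01304
Flow direction (−∇h) has components (-0.01838 E, +0.01304 N).
Azimuth = atan2(E, N) = atan2(-0.01838, +0.01304) = 305.3° ≈ 305°.

305°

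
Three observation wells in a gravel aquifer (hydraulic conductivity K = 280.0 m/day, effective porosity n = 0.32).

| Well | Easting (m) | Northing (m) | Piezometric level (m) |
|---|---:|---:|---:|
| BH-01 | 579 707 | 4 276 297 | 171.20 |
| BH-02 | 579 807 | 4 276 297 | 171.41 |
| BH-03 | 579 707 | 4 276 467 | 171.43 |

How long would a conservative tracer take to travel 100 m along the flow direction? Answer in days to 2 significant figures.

46 days

∂h/∂x = (171.41 − 171.20) / (579807 − 579707) = +0.002100
∂h/∂y = (171.43 − 171.20) / (4276467 − 4276297) = +0.001353
|∇h| = √(0.002100² + 0.001353²) = 0.002498
Seepage velocity v = K·i/n = 280.0 × 0.002498 / 0.32 = 2.186 m/day.
t = 100 / 2.186 = 45.75 days.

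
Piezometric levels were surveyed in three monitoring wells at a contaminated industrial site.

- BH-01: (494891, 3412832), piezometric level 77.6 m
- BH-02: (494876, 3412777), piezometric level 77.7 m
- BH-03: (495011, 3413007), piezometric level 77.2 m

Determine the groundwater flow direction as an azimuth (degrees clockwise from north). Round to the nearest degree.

037°

With h = a·x + b·y + c and BH-01 as origin, the differences give:
  (-15)·a + (-55)·b = +0.1
  120·a + 175·b = -0.4
Eliminate b (×175 and ×(-55), subtract): 3975·a = -4.50 → a = ∂h/∂x = -0.001132
Back-substitute: b = ∂h/∂y = -0.001509.
Flow direction (−∇h) has components (+0.001132 E, +0.001509 N).
Azimuth = atan2(E, N) = atan2(+0.001132, +0.001509) = 36.9° ≈ 037°.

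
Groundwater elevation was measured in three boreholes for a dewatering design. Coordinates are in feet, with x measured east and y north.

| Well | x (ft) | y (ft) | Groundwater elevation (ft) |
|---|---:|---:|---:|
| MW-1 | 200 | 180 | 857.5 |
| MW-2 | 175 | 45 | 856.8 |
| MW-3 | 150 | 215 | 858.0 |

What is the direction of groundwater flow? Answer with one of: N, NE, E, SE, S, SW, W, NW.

SE

Differences from MW-1: to MW-2 (Δx, Δy, Δh) = (-25, -135, -0.7); to MW-3 = (-50, 35, +0.5).
Determinant of the coordinate differences = (-25)·35 − (-50)·(-135) = -7625.
∂h/∂x = [(-0.7)·35 − (+0.5)·(-135)] / -7625 = -0.005639
∂h/∂y = [(-25)·(+0.5) − (-50)·(-0.7)] / -7625 = +0.006230
Flow = −∇h = (+0.005639 east, -0.006230 north), which points southeast.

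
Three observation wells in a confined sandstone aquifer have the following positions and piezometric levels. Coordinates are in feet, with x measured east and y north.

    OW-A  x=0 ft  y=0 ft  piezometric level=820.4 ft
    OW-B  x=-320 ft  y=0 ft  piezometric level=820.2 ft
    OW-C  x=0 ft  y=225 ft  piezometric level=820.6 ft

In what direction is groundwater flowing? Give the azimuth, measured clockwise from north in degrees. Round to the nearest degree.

215°

∂h/∂x = (820.2 − 820.4) / (-320 − 0) = +0.0006250
∂h/∂y = (820.6 − 820.4) / (225 − 0) = +0.0008889
Flow direction (−∇h) has components (-0.0006250 E, -0.0008889 N).
Azimuth = atan2(E, N) = atan2(-0.0006250, -0.0008889) = 215.1° ≈ 215°.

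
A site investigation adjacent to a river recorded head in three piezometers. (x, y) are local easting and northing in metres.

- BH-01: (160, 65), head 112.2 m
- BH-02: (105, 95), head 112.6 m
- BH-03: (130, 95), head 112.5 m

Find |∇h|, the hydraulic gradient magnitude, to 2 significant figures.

0.0072

With h = a·x + b·y + c and BH-01 as origin, the differences give:
  (-55)·a + 30·b = +0.4
  (-30)·a + 30·b = +0.3
Eliminate b (×30 and ×30, subtract): -750·a = 3.00 → a = ∂h/∂x = -0.004000
Back-substitute: b = ∂h/∂y = +0.006000.
|∇h| = √(-0.004000² + 0.006000²) = 0.007211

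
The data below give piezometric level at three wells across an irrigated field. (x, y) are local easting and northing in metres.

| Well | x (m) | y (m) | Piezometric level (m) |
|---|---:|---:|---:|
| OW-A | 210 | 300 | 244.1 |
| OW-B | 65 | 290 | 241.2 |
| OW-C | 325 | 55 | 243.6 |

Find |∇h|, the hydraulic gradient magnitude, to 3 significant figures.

Differences from OW-A: to OW-B (Δx, Δy, Δh) = (-145, -10, -2.9); to OW-C = (115, -245, -0.5).
Solve a·Δx + b·Δy = Δh: det = (-145)·(-245) − 115·(-10) = 36675.
∂h/∂x = [(-2.9)·(-245) − (-0.5)·(-10)] / 36675 = +0.01924
∂h/∂y = [(-145)·(-0.5) − 115·(-2.9)] / 36675 = +0.01107
|∇h| = √(0.01924² + 0.01107²) = 0.0222

0.0222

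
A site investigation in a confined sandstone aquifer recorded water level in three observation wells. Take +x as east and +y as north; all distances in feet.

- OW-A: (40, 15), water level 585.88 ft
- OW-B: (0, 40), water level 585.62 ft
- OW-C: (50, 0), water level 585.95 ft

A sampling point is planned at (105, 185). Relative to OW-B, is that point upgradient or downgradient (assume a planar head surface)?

Taking OW-A as reference: OW-B−OW-A = (-40, 25, -0.26); OW-C−OW-A = (10, -15, +0.07).
Solve a·Δx + b·Δy = Δh: det = (-40)·(-15) − 10·25 = 350.
∂h/∂x = [(-0.26)·(-15) − (+0.07)·25] / 350 = +0.006143
∂h/∂y = [(-40)·(+0.07) − 10·(-0.26)] / 350 = -0.0005714
Head at (105, 185) = 585.88 + (+0.006143)·(65) + (-0.0005714)·(170) = 586.18 ft.
That is higher than the 585.62 ft at OW-B, so the point is upgradient.

upgradient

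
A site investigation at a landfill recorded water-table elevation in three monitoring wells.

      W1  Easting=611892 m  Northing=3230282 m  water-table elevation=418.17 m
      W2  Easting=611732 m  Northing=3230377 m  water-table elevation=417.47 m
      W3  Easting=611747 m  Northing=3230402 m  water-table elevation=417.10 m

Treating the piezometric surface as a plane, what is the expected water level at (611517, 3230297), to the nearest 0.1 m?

419.2 m

Differences from W1: to W2 (Δx, Δy, Δh) = (-160, 95, -0.70); to W3 = (-145, 120, -1.07).
Determinant of the coordinate differences = (-160)·120 − (-145)·95 = -5425.
∂h/∂x = [(-0.70)·120 − (-1.07)·95] / -5425 = -0.003253
∂h/∂y = [(-160)·(-1.07) − (-145)·(-0.70)] / -5425 = -0.01285
h(611517, 3230297) = 418.17 + (-0.003253)·(-375) + (-0.01285)·(15) = 418.17 +1.220 -0.193 = 419.197 m.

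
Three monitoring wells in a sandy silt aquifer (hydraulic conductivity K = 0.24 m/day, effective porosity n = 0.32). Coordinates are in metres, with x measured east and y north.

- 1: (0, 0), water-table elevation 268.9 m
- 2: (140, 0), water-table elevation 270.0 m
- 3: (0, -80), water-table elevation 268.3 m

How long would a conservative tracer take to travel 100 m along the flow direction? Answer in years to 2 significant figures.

∂h/∂x = (270.0 − 268.9) / (140 − 0) = +0.007857
∂h/∂y = (268.3 − 268.9) / (-80 − 0) = +0.007500
|∇h| = √(0.007857² + 0.007500²) = 0.01086
Seepage velocity v = K·i/n = 0.24 × 0.01086 / 0.32 = 0.008145 m/day.
t = 100 / 0.008145 = 1.228e+04 days = 33.6 years.

34 years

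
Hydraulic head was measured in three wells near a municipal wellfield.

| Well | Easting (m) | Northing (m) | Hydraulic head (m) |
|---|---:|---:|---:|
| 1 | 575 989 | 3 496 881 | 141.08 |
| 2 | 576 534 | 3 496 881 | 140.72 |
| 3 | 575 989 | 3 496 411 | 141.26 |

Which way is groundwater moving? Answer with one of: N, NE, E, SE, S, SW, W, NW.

∂h/∂x = (140.72 − 141.08) / (576534 − 575989) = -0.0006606
∂h/∂y = (141.26 − 141.08) / (3496411 − 3496881) = -0.0003830
Flow = −∇h = (+0.0006606 east, +0.0003830 north), which points northeast.

NE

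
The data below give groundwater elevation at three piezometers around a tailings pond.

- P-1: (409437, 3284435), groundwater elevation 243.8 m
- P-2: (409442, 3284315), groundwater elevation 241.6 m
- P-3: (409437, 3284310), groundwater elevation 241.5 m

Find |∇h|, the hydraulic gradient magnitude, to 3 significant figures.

Taking P-1 as reference: P-2−P-1 = (5, -120, -2.2); P-3−P-1 = (0, -125, -2.3).
Determinant of the coordinate differences = 5·(-125) − 0·(-120) = -625.
∂h/∂x = [(-2.2)·(-125) − (-2.3)·(-120)] / -625 = +0.001600
∂h/∂y = [5·(-2.3) − 0·(-2.2)] / -625 = +0.01840
|∇h| = √(0.001600² + 0.01840²) = 0.01847

0.0185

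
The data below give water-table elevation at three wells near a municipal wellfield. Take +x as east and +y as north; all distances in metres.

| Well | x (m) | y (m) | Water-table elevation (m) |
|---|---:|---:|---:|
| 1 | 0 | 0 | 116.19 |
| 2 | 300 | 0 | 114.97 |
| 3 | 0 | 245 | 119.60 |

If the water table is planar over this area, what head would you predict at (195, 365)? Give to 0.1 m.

∂h/∂x = (114.97 − 116.19) / (300 − 0) = -0.004067
∂h/∂y = (119.60 − 116.19) / (245 − 0) = +0.01392
h(195, 365) = 116.19 + (-0.004067)·(195) + (+0.01392)·(365) = 116.19 -0.793 +5.080 = 120.477 m.

120.5 m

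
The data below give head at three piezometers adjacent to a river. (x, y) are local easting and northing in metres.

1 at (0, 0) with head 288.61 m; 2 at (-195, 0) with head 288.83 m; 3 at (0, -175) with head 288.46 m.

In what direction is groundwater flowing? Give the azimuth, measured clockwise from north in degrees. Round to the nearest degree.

∂h/∂x = (288.83 − 288.61) / (-195 − 0) = -0.001128
∂h/∂y = (288.46 − 288.61) / (-175 − 0) = +0.0008571
Flow direction (−∇h) has components (+0.001128 E, -0.0008571 N).
Azimuth = atan2(E, N) = atan2(+0.001128, -0.0008571) = 127.2° ≈ 127°.

127°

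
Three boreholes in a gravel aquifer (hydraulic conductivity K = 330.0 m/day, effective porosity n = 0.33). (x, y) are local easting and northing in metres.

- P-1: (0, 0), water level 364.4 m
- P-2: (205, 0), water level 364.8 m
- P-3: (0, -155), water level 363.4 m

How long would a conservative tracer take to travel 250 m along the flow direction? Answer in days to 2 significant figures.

∂h/∂x = (364.8 − 364.4) / (205 − 0) = +0.001951
∂h/∂y = (363.4 − 364.4) / (-155 − 0) = +0.006452
|∇h| = √(0.001951² + 0.006452²) = 0.006741
Seepage velocity v = K·i/n = 330.0 × 0.006741 / 0.33 = 6.741 m/day.
t = 250 / 6.741 = 37.09 days.

37 days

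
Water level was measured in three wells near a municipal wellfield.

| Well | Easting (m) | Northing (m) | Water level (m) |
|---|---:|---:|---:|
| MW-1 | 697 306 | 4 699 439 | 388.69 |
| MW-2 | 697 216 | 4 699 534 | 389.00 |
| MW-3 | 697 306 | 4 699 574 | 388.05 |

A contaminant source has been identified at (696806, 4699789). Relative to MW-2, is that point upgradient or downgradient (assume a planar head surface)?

upgradient

Differences from MW-1: to MW-2 (Δx, Δy, Δh) = (-90, 95, +0.31); to MW-3 = (0, 135, -0.64).
Determinant of the coordinate differences = (-90)·135 − 0·95 = -12150.
∂h/∂x = [(+0.31)·135 − (-0.64)·95] / -12150 = -0.008449
∂h/∂y = [(-90)·(-0.64) − 0·(+0.31)] / -12150 = -0.004741
Head at (696806, 4699789) = 388.69 + (-0.008449)·(-500) + (-0.004741)·(350) = 391.26 m.
That is higher than the 389.00 m at MW-2, so the point is upgradient.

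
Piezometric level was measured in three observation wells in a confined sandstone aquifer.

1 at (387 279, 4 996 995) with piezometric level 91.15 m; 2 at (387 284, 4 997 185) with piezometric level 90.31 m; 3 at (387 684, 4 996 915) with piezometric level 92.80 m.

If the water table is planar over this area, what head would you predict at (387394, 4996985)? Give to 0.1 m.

91.6 m

Taking 1 as reference: 2−1 = (5, 190, -0.84); 3−1 = (405, -80, +1.65).
Determinant of the coordinate differences = 5·(-80) − 405·190 = -77350.
∂h/∂x = [(-0.84)·(-80) − (+1.65)·190] / -77350 = +0.003184
∂h/∂y = [5·(+1.65) − 405·(-0.84)] / -77350 = -0.004505
h(387394, 4996985) = 91.15 + (+0.003184)·(115) + (-0.004505)·(-10) = 91.15 +0.366 +0.045 = 91.561 m.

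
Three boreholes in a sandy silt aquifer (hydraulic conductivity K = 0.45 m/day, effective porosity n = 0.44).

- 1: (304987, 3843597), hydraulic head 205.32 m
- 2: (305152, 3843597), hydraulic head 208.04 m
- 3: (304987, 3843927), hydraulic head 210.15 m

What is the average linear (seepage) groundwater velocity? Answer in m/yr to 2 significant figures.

8.2 m/yr

∂h/∂x = (208.04 − 205.32) / (305152 − 304987) = +0.01648
∂h/∂y = (210.15 − 205.32) / (3843927 − 3843597) = +0.01464
|∇h| = √(0.01648² + 0.01464²) = 0.02204
Seepage velocity v = K·i/n = 0.45 × 0.02204 / 0.44 = 0.02254 m/day = 8.233 m/yr.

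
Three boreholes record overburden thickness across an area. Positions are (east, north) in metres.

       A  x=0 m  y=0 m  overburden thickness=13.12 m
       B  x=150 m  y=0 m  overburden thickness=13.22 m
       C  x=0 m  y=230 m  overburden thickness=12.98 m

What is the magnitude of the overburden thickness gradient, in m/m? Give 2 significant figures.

∂d/∂x = (13.22 − 13.12) / (150 − 0) = +0.0006667
∂d/∂y = (12.98 − 13.12) / (230 − 0) = -0.0006087
|∇f| = √(0.0006667² + -0.0006087²) = 0.0009028 m/m

0.00090 m/m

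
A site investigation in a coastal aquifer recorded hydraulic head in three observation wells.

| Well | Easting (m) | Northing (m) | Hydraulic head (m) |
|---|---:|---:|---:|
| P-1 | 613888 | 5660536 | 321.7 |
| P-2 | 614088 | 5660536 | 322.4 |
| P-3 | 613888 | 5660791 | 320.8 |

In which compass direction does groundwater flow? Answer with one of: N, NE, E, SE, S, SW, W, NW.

∂h/∂x = (322.4 − 321.7) / (614088 − 613888) = +0.003500
∂h/∂y = (320.8 − 321.7) / (5660791 − 5660536) = -0.003529
Flow = −∇h = (-0.003500 east, +0.003529 north), which points northwest.

NW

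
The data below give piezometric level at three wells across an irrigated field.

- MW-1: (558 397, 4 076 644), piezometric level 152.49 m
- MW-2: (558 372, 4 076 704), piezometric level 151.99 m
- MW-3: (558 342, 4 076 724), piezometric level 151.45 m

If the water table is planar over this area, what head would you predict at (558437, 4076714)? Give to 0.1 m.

With h = a·x + b·y + c and MW-1 as origin, the differences give:
  (-25)·a + 60·b = -0.50
  (-55)·a + 80·b = -1.04
Eliminate b (×80 and ×60, subtract): 1300·a = 22.400 → a = ∂h/∂x = +0.01723
Back-substitute: b = ∂h/∂y = -0.001154.
h(558437, 4076714) = 152.49 + (+0.01723)·(40) + (-0.001154)·(70) = 152.49 +0.689 -0.081 = 153.098 m.

153.1 m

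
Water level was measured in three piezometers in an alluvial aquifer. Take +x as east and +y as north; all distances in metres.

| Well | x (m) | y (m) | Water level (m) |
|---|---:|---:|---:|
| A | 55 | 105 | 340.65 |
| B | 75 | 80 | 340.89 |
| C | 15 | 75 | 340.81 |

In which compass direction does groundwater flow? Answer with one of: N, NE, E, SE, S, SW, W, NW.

N

Taking A as reference: B−A = (20, -25, +0.24); C−A = (-40, -30, +0.16).
Solve a·Δx + b·Δy = Δh: det = 20·(-30) − (-40)·(-25) = -1600.
∂h/∂x = [(+0.24)·(-30) − (+0.16)·(-25)] / -1600 = +0.002000
∂h/∂y = [20·(+0.16) − (-40)·(+0.24)] / -1600 = -0.008000
Flow = −∇h = (-0.002000 east, +0.008000 north), which points north.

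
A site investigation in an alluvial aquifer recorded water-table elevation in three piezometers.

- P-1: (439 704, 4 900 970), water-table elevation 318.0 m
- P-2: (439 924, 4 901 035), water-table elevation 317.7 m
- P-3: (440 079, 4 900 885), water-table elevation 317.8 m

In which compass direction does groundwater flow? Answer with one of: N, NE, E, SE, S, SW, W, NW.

NE

Taking P-1 as reference: P-2−P-1 = (220, 65, -0.3); P-3−P-1 = (375, -85, -0.2).
Solve a·Δx + b·Δy = Δh: det = 220·(-85) − 375·65 = -43075.
∂h/∂x = [(-0.3)·(-85) − (-0.2)·65] / -43075 = -0.0008938
∂h/∂y = [220·(-0.2) − 375·(-0.3)] / -43075 = -0.001590
Flow = −∇h = (+0.0008938 east, +0.001590 north), which points northeast.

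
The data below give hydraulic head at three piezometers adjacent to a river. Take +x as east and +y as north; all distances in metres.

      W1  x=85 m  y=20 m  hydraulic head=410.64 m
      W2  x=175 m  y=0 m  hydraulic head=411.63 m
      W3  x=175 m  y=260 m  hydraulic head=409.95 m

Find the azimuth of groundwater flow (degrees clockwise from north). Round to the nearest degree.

304°

With h = a·x + b·y + c and W1 as origin, the differences give:
  90·a + (-20)·b = +0.99
  90·a + 240·b = -0.69
Eliminate b (×240 and ×(-20), subtract): 23400·a = 223.800 → a = ∂h/∂x = +0.009564
Back-substitute: b = ∂h/∂y = -0.006462.
Flow direction (−∇h) has components (-0.009564 E, +0.006462 N).
Azimuth = atan2(E, N) = atan2(-0.009564, +0.006462) = 304.0° ≈ 304°.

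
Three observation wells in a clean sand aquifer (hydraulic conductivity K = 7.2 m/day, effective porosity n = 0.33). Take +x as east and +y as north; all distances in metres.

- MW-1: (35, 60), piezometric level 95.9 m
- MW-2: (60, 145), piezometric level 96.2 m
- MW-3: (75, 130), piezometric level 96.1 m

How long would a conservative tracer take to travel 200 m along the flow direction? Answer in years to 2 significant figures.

Taking MW-1 as reference: MW-2−MW-1 = (25, 85, +0.3); MW-3−MW-1 = (40, 70, +0.2).
Solve a·Δx + b·Δy = Δh: det = 25·70 − 40·85 = -1650.
∂h/∂x = [(+0.3)·70 − (+0.2)·85] / -1650 = -0.002424
∂h/∂y = [25·(+0.2) − 40·(+0.3)] / -1650 = +0.004242
|∇h| = √(-0.002424² + 0.004242²) = 0.004886
Seepage velocity v = K·i/n = 7.2 × 0.004886 / 0.33 = 0.1066 m/day.
t = 200 / 0.1066 = 1876 days = 5.14 years.

5.1 years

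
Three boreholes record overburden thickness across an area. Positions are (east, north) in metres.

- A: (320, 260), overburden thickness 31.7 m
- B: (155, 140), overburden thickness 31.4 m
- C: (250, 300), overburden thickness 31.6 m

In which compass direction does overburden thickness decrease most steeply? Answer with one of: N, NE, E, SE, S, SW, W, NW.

W

Taking A as reference: B−A = (-165, -120, -0.3); C−A = (-70, 40, -0.1).
Solve a·Δx + b·Δy = Δd: det = (-165)·40 − (-70)·(-120) = -15000.
∂d/∂x = [(-0.3)·40 − (-0.1)·(-120)] / -15000 = +0.001600
∂d/∂y = [(-165)·(-0.1) − (-70)·(-0.3)] / -15000 = +0.0003000
Steepest decrease is along −∇f = (-0.001600 E, -0.0003000 N) → west.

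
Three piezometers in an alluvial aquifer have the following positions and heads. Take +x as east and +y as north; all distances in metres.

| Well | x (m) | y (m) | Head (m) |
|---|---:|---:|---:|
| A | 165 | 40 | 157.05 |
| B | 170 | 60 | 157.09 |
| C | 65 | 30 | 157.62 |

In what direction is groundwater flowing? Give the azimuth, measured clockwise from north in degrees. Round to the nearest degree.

Taking A as reference: B−A = (5, 20, +0.04); C−A = (-100, -10, +0.57).
Solve a·Δx + b·Δy = Δh: det = 5·(-10) − (-100)·20 = 1950.
∂h/∂x = [(+0.04)·(-10) − (+0.57)·20] / 1950 = -0.006051
∂h/∂y = [5·(+0.57) − (-100)·(+0.04)] / 1950 = +0.003513
Flow direction (−∇h) has components (+0.006051 E, -0.003513 N).
Azimuth = atan2(E, N) = atan2(+0.006051, -0.003513) = 120.1° ≈ 120°.

120°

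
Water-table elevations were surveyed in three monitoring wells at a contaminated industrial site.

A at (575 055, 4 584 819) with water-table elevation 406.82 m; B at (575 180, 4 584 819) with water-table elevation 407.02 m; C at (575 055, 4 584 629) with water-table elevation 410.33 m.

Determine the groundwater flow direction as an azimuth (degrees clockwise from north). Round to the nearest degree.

355°

∂h/∂x = (407.02 − 406.82) / (575180 − 575055) = +0.001600
∂h/∂y = (410.33 − 406.82) / (4584629 − 4584819) = -0.01847
Flow direction (−∇h) has components (-0.001600 E, +0.01847 N).
Azimuth = atan2(E, N) = atan2(-0.001600, +0.01847) = 355.0° ≈ 355°.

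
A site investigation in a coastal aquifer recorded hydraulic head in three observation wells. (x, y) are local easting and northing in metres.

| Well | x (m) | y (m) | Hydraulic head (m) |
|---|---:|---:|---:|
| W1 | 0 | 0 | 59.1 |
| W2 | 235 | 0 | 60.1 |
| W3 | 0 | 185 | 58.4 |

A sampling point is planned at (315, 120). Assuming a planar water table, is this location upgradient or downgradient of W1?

upgradient

∂h/∂x = (60.1 − 59.1) / (235 − 0) = +0.004255
∂h/∂y = (58.4 − 59.1) / (185 − 0) = -0.003784
Head at (315, 120) = 59.1 + (+0.004255)·(315) + (-0.003784)·(120) = 59.99 m.
That is higher than the 59.1 m at W1, so the point is upgradient.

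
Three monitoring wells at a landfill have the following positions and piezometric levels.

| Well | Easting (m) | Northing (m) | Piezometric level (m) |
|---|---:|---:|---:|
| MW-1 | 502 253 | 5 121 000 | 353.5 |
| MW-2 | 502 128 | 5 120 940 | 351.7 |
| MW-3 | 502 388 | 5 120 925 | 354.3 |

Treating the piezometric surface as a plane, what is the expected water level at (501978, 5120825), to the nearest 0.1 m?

Three-point gradient (reference MW-1): Δ to MW-2 = (-125, -60, -1.8), Δ to MW-3 = (135, -75, +0.8).
∂h/∂x = +0.01047, ∂h/∂y = +0.008183 (det = 17475).
h(501978, 5120825) = 353.5 + (+0.01047)·(-275) + (+0.008183)·(-175) = 353.5 -2.880 -1.432 = 349.188 m.

349.2 m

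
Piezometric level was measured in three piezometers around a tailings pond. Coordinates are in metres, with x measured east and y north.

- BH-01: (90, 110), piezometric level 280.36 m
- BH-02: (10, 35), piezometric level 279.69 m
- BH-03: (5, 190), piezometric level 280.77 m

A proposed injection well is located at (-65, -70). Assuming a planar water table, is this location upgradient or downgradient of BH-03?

With h = a·x + b·y + c and BH-01 as origin, the differences give:
  (-80)·a + (-75)·b = -0.67
  (-85)·a + 80·b = +0.41
Eliminate b (×80 and ×(-75), subtract): -12775·a = -22.850 → a = ∂h/∂x = +0.001789
Back-substitute: b = ∂h/∂y = +0.007025.
Head at (-65, -70) = 280.36 + (+0.001789)·(-155) + (+0.007025)·(-180) = 278.82 m.
That is lower than the 280.77 m at BH-03, so the point is downgradient.

downgradient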